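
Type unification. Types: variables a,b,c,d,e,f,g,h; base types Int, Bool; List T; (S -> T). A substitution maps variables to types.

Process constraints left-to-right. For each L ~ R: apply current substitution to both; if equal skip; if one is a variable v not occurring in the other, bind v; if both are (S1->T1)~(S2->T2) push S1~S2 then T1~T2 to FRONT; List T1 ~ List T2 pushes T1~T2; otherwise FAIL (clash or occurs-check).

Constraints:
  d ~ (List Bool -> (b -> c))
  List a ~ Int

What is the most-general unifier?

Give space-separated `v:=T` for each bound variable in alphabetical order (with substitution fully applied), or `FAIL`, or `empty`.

step 1: unify d ~ (List Bool -> (b -> c))  [subst: {-} | 1 pending]
  bind d := (List Bool -> (b -> c))
step 2: unify List a ~ Int  [subst: {d:=(List Bool -> (b -> c))} | 0 pending]
  clash: List a vs Int

Answer: FAIL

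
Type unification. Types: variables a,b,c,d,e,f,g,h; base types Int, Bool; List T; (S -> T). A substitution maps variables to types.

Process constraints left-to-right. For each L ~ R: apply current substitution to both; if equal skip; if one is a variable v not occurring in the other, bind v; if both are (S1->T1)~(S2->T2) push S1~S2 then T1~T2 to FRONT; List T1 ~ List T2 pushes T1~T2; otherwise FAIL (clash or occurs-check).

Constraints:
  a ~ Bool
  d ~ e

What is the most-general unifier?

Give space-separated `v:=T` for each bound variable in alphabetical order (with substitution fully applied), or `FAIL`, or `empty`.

Answer: a:=Bool d:=e

Derivation:
step 1: unify a ~ Bool  [subst: {-} | 1 pending]
  bind a := Bool
step 2: unify d ~ e  [subst: {a:=Bool} | 0 pending]
  bind d := e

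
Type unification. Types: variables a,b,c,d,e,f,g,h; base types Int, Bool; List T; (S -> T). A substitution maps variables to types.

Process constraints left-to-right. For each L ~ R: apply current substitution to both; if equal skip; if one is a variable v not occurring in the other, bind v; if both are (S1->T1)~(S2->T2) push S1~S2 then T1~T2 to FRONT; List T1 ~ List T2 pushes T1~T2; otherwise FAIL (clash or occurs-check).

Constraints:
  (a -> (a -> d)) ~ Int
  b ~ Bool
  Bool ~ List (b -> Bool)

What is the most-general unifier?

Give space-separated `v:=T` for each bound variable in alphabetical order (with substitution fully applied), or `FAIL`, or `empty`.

step 1: unify (a -> (a -> d)) ~ Int  [subst: {-} | 2 pending]
  clash: (a -> (a -> d)) vs Int

Answer: FAIL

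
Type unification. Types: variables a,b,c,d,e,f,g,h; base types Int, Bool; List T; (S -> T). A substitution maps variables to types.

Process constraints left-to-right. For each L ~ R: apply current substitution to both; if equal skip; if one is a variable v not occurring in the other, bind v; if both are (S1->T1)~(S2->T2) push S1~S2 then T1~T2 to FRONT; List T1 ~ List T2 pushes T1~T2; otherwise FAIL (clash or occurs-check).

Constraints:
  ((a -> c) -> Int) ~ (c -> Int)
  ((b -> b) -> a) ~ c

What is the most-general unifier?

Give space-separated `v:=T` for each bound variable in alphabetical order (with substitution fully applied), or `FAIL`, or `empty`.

step 1: unify ((a -> c) -> Int) ~ (c -> Int)  [subst: {-} | 1 pending]
  -> decompose arrow: push (a -> c)~c, Int~Int
step 2: unify (a -> c) ~ c  [subst: {-} | 2 pending]
  occurs-check fail

Answer: FAIL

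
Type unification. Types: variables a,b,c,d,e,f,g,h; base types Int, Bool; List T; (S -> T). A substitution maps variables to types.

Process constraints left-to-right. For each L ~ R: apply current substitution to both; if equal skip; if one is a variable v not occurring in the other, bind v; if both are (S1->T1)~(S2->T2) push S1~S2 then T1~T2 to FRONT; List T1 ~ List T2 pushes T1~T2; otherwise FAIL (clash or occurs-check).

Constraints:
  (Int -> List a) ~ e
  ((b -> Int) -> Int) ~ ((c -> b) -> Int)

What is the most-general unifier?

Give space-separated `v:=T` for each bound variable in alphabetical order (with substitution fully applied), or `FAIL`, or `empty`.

step 1: unify (Int -> List a) ~ e  [subst: {-} | 1 pending]
  bind e := (Int -> List a)
step 2: unify ((b -> Int) -> Int) ~ ((c -> b) -> Int)  [subst: {e:=(Int -> List a)} | 0 pending]
  -> decompose arrow: push (b -> Int)~(c -> b), Int~Int
step 3: unify (b -> Int) ~ (c -> b)  [subst: {e:=(Int -> List a)} | 1 pending]
  -> decompose arrow: push b~c, Int~b
step 4: unify b ~ c  [subst: {e:=(Int -> List a)} | 2 pending]
  bind b := c
step 5: unify Int ~ c  [subst: {e:=(Int -> List a), b:=c} | 1 pending]
  bind c := Int
step 6: unify Int ~ Int  [subst: {e:=(Int -> List a), b:=c, c:=Int} | 0 pending]
  -> identical, skip

Answer: b:=Int c:=Int e:=(Int -> List a)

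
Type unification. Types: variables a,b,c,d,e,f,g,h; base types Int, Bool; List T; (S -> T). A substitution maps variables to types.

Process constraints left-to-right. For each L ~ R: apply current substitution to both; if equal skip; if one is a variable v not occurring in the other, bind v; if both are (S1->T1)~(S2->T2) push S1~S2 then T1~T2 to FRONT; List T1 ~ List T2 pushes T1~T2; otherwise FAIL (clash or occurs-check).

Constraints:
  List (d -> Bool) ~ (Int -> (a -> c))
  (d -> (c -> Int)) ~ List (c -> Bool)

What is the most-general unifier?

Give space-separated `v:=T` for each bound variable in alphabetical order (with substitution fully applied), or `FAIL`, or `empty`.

step 1: unify List (d -> Bool) ~ (Int -> (a -> c))  [subst: {-} | 1 pending]
  clash: List (d -> Bool) vs (Int -> (a -> c))

Answer: FAIL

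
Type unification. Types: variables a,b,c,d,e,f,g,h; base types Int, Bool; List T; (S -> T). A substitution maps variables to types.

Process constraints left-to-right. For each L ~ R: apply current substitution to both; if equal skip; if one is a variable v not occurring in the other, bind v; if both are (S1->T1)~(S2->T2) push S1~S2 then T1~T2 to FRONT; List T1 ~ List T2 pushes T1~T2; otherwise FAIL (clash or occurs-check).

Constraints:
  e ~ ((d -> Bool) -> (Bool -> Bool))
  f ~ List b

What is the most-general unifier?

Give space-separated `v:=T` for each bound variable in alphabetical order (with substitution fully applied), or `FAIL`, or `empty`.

Answer: e:=((d -> Bool) -> (Bool -> Bool)) f:=List b

Derivation:
step 1: unify e ~ ((d -> Bool) -> (Bool -> Bool))  [subst: {-} | 1 pending]
  bind e := ((d -> Bool) -> (Bool -> Bool))
step 2: unify f ~ List b  [subst: {e:=((d -> Bool) -> (Bool -> Bool))} | 0 pending]
  bind f := List b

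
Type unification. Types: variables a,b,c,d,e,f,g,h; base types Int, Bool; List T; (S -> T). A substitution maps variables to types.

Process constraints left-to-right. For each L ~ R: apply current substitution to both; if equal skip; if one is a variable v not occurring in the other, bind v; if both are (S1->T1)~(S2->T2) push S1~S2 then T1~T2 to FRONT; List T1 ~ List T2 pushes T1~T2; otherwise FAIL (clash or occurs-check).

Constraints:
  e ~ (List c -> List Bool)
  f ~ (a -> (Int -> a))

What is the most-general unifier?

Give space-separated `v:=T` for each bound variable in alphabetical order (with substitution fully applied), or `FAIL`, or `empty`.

Answer: e:=(List c -> List Bool) f:=(a -> (Int -> a))

Derivation:
step 1: unify e ~ (List c -> List Bool)  [subst: {-} | 1 pending]
  bind e := (List c -> List Bool)
step 2: unify f ~ (a -> (Int -> a))  [subst: {e:=(List c -> List Bool)} | 0 pending]
  bind f := (a -> (Int -> a))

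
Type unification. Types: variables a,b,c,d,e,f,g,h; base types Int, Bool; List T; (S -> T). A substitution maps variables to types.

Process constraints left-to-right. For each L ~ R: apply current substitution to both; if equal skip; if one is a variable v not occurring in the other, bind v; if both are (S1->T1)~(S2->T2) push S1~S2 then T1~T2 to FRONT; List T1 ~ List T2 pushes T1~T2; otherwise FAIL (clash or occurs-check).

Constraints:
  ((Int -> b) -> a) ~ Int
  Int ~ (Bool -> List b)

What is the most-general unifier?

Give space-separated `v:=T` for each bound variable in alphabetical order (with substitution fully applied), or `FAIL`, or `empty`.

step 1: unify ((Int -> b) -> a) ~ Int  [subst: {-} | 1 pending]
  clash: ((Int -> b) -> a) vs Int

Answer: FAIL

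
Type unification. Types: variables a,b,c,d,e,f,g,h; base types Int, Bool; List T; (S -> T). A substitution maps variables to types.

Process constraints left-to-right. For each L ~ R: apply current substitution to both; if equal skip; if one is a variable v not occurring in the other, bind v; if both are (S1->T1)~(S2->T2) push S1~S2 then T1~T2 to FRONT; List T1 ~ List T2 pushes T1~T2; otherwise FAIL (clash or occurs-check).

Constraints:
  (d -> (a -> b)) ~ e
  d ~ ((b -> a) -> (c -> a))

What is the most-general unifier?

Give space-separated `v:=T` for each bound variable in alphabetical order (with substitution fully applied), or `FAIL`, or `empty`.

step 1: unify (d -> (a -> b)) ~ e  [subst: {-} | 1 pending]
  bind e := (d -> (a -> b))
step 2: unify d ~ ((b -> a) -> (c -> a))  [subst: {e:=(d -> (a -> b))} | 0 pending]
  bind d := ((b -> a) -> (c -> a))

Answer: d:=((b -> a) -> (c -> a)) e:=(((b -> a) -> (c -> a)) -> (a -> b))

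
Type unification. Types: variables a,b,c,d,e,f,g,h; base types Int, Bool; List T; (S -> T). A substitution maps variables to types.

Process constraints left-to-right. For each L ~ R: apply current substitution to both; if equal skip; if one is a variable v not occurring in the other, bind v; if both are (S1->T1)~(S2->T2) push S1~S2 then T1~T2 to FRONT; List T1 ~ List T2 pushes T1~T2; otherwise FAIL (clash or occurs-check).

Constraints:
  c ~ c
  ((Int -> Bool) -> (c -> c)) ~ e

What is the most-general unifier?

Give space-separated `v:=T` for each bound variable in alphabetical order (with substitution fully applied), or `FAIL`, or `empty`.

step 1: unify c ~ c  [subst: {-} | 1 pending]
  -> identical, skip
step 2: unify ((Int -> Bool) -> (c -> c)) ~ e  [subst: {-} | 0 pending]
  bind e := ((Int -> Bool) -> (c -> c))

Answer: e:=((Int -> Bool) -> (c -> c))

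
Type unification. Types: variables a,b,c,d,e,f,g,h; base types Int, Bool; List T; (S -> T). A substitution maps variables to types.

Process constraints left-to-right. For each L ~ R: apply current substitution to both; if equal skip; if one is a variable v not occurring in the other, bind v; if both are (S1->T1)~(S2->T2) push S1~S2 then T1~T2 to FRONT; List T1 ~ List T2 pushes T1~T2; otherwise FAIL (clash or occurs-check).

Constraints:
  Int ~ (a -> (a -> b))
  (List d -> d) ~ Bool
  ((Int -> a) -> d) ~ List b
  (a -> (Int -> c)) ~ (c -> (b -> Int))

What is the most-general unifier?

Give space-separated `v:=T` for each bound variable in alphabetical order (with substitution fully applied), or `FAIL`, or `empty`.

Answer: FAIL

Derivation:
step 1: unify Int ~ (a -> (a -> b))  [subst: {-} | 3 pending]
  clash: Int vs (a -> (a -> b))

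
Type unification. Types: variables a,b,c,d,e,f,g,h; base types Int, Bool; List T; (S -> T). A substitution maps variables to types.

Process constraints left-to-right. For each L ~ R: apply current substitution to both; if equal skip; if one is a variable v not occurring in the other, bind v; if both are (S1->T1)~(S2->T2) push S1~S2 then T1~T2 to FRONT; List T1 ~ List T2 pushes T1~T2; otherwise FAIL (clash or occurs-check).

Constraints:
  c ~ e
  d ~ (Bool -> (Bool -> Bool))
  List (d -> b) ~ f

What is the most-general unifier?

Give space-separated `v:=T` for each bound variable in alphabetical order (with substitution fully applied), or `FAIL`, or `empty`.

step 1: unify c ~ e  [subst: {-} | 2 pending]
  bind c := e
step 2: unify d ~ (Bool -> (Bool -> Bool))  [subst: {c:=e} | 1 pending]
  bind d := (Bool -> (Bool -> Bool))
step 3: unify List ((Bool -> (Bool -> Bool)) -> b) ~ f  [subst: {c:=e, d:=(Bool -> (Bool -> Bool))} | 0 pending]
  bind f := List ((Bool -> (Bool -> Bool)) -> b)

Answer: c:=e d:=(Bool -> (Bool -> Bool)) f:=List ((Bool -> (Bool -> Bool)) -> b)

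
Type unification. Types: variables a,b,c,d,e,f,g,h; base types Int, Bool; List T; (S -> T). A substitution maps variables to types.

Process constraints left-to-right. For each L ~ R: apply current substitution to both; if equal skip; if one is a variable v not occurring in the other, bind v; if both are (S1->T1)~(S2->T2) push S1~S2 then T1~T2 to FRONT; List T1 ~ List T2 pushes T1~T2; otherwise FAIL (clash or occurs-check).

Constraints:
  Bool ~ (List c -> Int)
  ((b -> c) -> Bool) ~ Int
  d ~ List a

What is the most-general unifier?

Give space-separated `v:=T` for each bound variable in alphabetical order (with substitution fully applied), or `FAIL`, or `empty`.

step 1: unify Bool ~ (List c -> Int)  [subst: {-} | 2 pending]
  clash: Bool vs (List c -> Int)

Answer: FAIL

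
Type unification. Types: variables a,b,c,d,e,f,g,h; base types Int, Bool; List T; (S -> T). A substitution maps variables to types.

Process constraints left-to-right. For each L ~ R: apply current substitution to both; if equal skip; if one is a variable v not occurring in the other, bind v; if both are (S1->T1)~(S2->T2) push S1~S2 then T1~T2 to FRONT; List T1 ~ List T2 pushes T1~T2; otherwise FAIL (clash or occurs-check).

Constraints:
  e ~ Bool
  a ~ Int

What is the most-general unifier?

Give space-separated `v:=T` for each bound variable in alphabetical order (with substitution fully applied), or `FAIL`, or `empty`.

step 1: unify e ~ Bool  [subst: {-} | 1 pending]
  bind e := Bool
step 2: unify a ~ Int  [subst: {e:=Bool} | 0 pending]
  bind a := Int

Answer: a:=Int e:=Bool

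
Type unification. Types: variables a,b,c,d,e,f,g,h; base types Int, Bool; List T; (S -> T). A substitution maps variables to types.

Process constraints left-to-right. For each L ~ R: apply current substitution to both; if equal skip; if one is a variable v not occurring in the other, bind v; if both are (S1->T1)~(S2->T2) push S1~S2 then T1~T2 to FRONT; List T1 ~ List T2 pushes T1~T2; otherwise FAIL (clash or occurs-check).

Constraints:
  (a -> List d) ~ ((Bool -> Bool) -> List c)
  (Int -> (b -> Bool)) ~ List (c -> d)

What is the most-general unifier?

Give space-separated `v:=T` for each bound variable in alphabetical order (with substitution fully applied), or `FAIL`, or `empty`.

step 1: unify (a -> List d) ~ ((Bool -> Bool) -> List c)  [subst: {-} | 1 pending]
  -> decompose arrow: push a~(Bool -> Bool), List d~List c
step 2: unify a ~ (Bool -> Bool)  [subst: {-} | 2 pending]
  bind a := (Bool -> Bool)
step 3: unify List d ~ List c  [subst: {a:=(Bool -> Bool)} | 1 pending]
  -> decompose List: push d~c
step 4: unify d ~ c  [subst: {a:=(Bool -> Bool)} | 1 pending]
  bind d := c
step 5: unify (Int -> (b -> Bool)) ~ List (c -> c)  [subst: {a:=(Bool -> Bool), d:=c} | 0 pending]
  clash: (Int -> (b -> Bool)) vs List (c -> c)

Answer: FAIL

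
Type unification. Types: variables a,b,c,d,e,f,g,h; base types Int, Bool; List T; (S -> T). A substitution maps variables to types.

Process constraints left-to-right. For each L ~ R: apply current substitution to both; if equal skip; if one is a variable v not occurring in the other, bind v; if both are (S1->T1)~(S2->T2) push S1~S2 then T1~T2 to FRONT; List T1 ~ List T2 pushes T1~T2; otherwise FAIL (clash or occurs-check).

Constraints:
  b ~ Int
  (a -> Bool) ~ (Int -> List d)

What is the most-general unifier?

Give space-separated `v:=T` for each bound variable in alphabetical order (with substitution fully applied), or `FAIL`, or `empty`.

Answer: FAIL

Derivation:
step 1: unify b ~ Int  [subst: {-} | 1 pending]
  bind b := Int
step 2: unify (a -> Bool) ~ (Int -> List d)  [subst: {b:=Int} | 0 pending]
  -> decompose arrow: push a~Int, Bool~List d
step 3: unify a ~ Int  [subst: {b:=Int} | 1 pending]
  bind a := Int
step 4: unify Bool ~ List d  [subst: {b:=Int, a:=Int} | 0 pending]
  clash: Bool vs List d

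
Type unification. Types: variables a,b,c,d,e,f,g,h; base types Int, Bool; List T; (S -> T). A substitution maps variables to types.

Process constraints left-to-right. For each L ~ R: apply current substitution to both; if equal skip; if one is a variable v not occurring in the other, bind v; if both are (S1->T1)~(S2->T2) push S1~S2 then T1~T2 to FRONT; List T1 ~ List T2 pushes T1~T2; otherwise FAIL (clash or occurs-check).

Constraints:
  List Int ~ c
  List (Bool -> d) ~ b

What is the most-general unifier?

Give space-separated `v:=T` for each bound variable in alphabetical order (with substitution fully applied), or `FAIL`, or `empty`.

Answer: b:=List (Bool -> d) c:=List Int

Derivation:
step 1: unify List Int ~ c  [subst: {-} | 1 pending]
  bind c := List Int
step 2: unify List (Bool -> d) ~ b  [subst: {c:=List Int} | 0 pending]
  bind b := List (Bool -> d)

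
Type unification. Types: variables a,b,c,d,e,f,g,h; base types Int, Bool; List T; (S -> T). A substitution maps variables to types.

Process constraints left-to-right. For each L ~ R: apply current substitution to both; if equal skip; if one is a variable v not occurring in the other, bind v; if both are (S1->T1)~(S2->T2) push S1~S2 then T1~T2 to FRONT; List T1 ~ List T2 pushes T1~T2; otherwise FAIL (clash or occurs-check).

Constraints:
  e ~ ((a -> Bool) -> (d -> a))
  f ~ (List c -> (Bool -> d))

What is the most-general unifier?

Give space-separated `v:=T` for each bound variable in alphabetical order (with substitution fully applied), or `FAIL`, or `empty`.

Answer: e:=((a -> Bool) -> (d -> a)) f:=(List c -> (Bool -> d))

Derivation:
step 1: unify e ~ ((a -> Bool) -> (d -> a))  [subst: {-} | 1 pending]
  bind e := ((a -> Bool) -> (d -> a))
step 2: unify f ~ (List c -> (Bool -> d))  [subst: {e:=((a -> Bool) -> (d -> a))} | 0 pending]
  bind f := (List c -> (Bool -> d))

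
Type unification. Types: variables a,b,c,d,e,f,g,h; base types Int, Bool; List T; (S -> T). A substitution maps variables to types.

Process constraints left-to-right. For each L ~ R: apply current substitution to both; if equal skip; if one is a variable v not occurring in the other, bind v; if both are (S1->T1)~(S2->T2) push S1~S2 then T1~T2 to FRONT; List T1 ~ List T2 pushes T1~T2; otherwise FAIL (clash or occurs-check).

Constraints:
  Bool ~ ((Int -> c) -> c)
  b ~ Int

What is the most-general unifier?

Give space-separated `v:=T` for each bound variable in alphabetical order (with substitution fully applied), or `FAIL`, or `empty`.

Answer: FAIL

Derivation:
step 1: unify Bool ~ ((Int -> c) -> c)  [subst: {-} | 1 pending]
  clash: Bool vs ((Int -> c) -> c)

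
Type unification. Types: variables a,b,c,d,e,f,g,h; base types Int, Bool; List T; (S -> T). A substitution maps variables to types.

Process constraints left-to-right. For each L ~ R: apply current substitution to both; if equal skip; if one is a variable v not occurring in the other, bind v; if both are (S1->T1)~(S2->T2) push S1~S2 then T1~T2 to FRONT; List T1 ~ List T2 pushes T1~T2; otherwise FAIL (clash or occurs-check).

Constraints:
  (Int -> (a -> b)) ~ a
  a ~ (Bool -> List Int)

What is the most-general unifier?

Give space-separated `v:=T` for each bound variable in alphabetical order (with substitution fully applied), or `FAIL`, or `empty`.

Answer: FAIL

Derivation:
step 1: unify (Int -> (a -> b)) ~ a  [subst: {-} | 1 pending]
  occurs-check fail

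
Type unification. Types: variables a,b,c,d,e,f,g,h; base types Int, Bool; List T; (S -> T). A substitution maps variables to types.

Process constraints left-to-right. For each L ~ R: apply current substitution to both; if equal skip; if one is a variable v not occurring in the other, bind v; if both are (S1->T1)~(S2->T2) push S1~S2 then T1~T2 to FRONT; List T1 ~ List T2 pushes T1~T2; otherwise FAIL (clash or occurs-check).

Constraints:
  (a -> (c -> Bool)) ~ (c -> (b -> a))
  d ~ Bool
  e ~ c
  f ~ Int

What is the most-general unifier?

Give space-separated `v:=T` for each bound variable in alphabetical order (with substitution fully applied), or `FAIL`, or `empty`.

Answer: a:=Bool b:=Bool c:=Bool d:=Bool e:=Bool f:=Int

Derivation:
step 1: unify (a -> (c -> Bool)) ~ (c -> (b -> a))  [subst: {-} | 3 pending]
  -> decompose arrow: push a~c, (c -> Bool)~(b -> a)
step 2: unify a ~ c  [subst: {-} | 4 pending]
  bind a := c
step 3: unify (c -> Bool) ~ (b -> c)  [subst: {a:=c} | 3 pending]
  -> decompose arrow: push c~b, Bool~c
step 4: unify c ~ b  [subst: {a:=c} | 4 pending]
  bind c := b
step 5: unify Bool ~ b  [subst: {a:=c, c:=b} | 3 pending]
  bind b := Bool
step 6: unify d ~ Bool  [subst: {a:=c, c:=b, b:=Bool} | 2 pending]
  bind d := Bool
step 7: unify e ~ Bool  [subst: {a:=c, c:=b, b:=Bool, d:=Bool} | 1 pending]
  bind e := Bool
step 8: unify f ~ Int  [subst: {a:=c, c:=b, b:=Bool, d:=Bool, e:=Bool} | 0 pending]
  bind f := Int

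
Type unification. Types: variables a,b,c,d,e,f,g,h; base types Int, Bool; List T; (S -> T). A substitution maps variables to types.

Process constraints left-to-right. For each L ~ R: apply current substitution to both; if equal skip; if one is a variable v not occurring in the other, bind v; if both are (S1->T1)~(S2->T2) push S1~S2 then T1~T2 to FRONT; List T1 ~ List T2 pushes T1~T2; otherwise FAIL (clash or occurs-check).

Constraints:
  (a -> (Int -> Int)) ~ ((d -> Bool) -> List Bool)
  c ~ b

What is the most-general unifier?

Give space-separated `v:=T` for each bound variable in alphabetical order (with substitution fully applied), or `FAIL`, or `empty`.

step 1: unify (a -> (Int -> Int)) ~ ((d -> Bool) -> List Bool)  [subst: {-} | 1 pending]
  -> decompose arrow: push a~(d -> Bool), (Int -> Int)~List Bool
step 2: unify a ~ (d -> Bool)  [subst: {-} | 2 pending]
  bind a := (d -> Bool)
step 3: unify (Int -> Int) ~ List Bool  [subst: {a:=(d -> Bool)} | 1 pending]
  clash: (Int -> Int) vs List Bool

Answer: FAIL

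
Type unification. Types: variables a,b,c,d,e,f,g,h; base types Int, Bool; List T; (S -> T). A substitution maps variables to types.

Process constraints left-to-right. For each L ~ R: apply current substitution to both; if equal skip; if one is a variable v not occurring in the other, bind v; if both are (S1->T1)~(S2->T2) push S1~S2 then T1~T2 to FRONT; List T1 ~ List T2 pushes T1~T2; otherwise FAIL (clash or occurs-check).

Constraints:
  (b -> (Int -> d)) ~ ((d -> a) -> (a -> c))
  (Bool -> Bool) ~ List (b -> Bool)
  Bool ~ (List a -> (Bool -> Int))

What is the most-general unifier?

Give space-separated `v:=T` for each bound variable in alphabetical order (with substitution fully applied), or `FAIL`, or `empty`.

Answer: FAIL

Derivation:
step 1: unify (b -> (Int -> d)) ~ ((d -> a) -> (a -> c))  [subst: {-} | 2 pending]
  -> decompose arrow: push b~(d -> a), (Int -> d)~(a -> c)
step 2: unify b ~ (d -> a)  [subst: {-} | 3 pending]
  bind b := (d -> a)
step 3: unify (Int -> d) ~ (a -> c)  [subst: {b:=(d -> a)} | 2 pending]
  -> decompose arrow: push Int~a, d~c
step 4: unify Int ~ a  [subst: {b:=(d -> a)} | 3 pending]
  bind a := Int
step 5: unify d ~ c  [subst: {b:=(d -> a), a:=Int} | 2 pending]
  bind d := c
step 6: unify (Bool -> Bool) ~ List ((c -> Int) -> Bool)  [subst: {b:=(d -> a), a:=Int, d:=c} | 1 pending]
  clash: (Bool -> Bool) vs List ((c -> Int) -> Bool)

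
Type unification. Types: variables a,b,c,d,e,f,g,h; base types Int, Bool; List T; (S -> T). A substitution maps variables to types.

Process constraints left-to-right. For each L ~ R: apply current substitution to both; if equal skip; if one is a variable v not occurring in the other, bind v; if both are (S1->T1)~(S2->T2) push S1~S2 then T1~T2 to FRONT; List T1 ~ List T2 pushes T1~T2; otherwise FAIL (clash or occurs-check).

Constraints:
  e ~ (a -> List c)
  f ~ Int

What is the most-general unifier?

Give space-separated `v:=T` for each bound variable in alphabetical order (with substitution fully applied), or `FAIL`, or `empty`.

Answer: e:=(a -> List c) f:=Int

Derivation:
step 1: unify e ~ (a -> List c)  [subst: {-} | 1 pending]
  bind e := (a -> List c)
step 2: unify f ~ Int  [subst: {e:=(a -> List c)} | 0 pending]
  bind f := Int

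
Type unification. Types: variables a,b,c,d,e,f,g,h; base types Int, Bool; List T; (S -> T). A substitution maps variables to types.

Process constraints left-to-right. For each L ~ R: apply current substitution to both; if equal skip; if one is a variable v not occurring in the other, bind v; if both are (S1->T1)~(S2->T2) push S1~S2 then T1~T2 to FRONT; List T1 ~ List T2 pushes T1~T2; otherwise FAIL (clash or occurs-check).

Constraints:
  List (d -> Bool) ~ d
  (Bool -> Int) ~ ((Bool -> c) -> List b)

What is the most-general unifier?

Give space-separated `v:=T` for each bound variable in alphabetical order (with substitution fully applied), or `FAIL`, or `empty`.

Answer: FAIL

Derivation:
step 1: unify List (d -> Bool) ~ d  [subst: {-} | 1 pending]
  occurs-check fail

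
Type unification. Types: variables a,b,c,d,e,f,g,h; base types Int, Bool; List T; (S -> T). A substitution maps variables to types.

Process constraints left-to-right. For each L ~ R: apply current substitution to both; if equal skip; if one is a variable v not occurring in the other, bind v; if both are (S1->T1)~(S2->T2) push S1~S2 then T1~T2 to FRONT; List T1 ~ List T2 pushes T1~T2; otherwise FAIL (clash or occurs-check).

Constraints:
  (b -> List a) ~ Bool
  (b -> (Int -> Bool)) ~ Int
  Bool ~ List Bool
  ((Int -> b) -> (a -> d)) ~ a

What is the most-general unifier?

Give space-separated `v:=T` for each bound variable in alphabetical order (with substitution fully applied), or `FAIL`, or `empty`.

step 1: unify (b -> List a) ~ Bool  [subst: {-} | 3 pending]
  clash: (b -> List a) vs Bool

Answer: FAIL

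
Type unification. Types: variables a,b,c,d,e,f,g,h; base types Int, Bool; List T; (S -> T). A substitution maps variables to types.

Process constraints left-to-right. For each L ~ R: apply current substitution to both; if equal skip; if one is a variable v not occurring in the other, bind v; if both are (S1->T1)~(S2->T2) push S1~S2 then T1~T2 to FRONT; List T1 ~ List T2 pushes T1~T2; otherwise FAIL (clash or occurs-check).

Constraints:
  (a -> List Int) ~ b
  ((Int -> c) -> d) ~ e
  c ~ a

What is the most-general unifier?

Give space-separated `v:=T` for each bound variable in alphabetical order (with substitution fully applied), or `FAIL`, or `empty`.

step 1: unify (a -> List Int) ~ b  [subst: {-} | 2 pending]
  bind b := (a -> List Int)
step 2: unify ((Int -> c) -> d) ~ e  [subst: {b:=(a -> List Int)} | 1 pending]
  bind e := ((Int -> c) -> d)
step 3: unify c ~ a  [subst: {b:=(a -> List Int), e:=((Int -> c) -> d)} | 0 pending]
  bind c := a

Answer: b:=(a -> List Int) c:=a e:=((Int -> a) -> d)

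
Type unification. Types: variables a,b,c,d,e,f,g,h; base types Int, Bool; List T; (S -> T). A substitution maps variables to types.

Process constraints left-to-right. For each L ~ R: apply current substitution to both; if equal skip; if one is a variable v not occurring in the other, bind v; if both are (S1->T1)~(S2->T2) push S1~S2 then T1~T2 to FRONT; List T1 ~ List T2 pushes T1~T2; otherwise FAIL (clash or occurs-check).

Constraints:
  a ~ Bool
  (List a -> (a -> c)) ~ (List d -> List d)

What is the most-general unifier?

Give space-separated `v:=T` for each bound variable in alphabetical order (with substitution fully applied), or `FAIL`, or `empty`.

Answer: FAIL

Derivation:
step 1: unify a ~ Bool  [subst: {-} | 1 pending]
  bind a := Bool
step 2: unify (List Bool -> (Bool -> c)) ~ (List d -> List d)  [subst: {a:=Bool} | 0 pending]
  -> decompose arrow: push List Bool~List d, (Bool -> c)~List d
step 3: unify List Bool ~ List d  [subst: {a:=Bool} | 1 pending]
  -> decompose List: push Bool~d
step 4: unify Bool ~ d  [subst: {a:=Bool} | 1 pending]
  bind d := Bool
step 5: unify (Bool -> c) ~ List Bool  [subst: {a:=Bool, d:=Bool} | 0 pending]
  clash: (Bool -> c) vs List Bool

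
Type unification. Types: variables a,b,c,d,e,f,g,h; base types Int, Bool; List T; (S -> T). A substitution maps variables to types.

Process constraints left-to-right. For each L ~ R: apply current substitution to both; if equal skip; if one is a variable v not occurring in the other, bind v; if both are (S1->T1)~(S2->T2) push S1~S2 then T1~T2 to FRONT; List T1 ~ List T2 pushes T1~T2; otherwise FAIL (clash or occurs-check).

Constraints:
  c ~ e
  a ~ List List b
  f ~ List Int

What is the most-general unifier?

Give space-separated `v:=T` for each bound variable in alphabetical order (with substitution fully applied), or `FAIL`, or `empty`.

Answer: a:=List List b c:=e f:=List Int

Derivation:
step 1: unify c ~ e  [subst: {-} | 2 pending]
  bind c := e
step 2: unify a ~ List List b  [subst: {c:=e} | 1 pending]
  bind a := List List b
step 3: unify f ~ List Int  [subst: {c:=e, a:=List List b} | 0 pending]
  bind f := List Int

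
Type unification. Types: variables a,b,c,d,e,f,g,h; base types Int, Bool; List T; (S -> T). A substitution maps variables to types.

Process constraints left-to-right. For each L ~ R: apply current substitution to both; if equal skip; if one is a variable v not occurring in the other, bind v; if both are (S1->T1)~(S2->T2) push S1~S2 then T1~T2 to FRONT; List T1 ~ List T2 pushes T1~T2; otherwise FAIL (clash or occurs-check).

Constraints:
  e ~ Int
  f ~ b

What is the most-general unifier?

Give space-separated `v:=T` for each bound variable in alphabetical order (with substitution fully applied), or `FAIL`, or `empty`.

step 1: unify e ~ Int  [subst: {-} | 1 pending]
  bind e := Int
step 2: unify f ~ b  [subst: {e:=Int} | 0 pending]
  bind f := b

Answer: e:=Int f:=b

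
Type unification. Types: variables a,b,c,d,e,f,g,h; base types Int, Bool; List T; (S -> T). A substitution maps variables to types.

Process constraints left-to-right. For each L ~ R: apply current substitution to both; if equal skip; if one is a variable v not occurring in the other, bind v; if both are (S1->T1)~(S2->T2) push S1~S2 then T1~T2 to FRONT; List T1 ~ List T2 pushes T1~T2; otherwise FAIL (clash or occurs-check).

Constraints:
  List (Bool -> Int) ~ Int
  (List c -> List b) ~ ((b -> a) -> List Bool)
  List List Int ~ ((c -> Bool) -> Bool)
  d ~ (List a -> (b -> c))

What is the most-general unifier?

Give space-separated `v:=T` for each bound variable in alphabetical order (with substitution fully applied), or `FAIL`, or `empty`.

step 1: unify List (Bool -> Int) ~ Int  [subst: {-} | 3 pending]
  clash: List (Bool -> Int) vs Int

Answer: FAIL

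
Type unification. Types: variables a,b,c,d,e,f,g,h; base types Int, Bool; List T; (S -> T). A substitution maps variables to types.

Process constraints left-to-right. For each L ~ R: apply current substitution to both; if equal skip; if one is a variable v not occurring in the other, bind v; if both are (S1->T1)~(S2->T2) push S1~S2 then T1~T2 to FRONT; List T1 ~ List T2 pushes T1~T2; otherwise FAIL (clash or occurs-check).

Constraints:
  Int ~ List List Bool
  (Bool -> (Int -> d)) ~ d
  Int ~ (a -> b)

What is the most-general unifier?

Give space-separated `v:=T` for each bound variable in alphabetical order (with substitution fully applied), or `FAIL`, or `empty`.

Answer: FAIL

Derivation:
step 1: unify Int ~ List List Bool  [subst: {-} | 2 pending]
  clash: Int vs List List Bool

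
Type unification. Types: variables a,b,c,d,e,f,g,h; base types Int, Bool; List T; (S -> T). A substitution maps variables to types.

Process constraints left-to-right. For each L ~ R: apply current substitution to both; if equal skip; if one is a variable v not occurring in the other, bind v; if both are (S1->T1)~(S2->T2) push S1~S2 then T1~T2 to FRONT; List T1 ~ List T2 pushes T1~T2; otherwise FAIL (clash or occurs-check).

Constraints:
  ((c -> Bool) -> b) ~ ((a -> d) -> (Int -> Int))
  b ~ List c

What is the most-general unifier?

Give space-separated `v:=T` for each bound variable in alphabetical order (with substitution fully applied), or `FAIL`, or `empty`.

Answer: FAIL

Derivation:
step 1: unify ((c -> Bool) -> b) ~ ((a -> d) -> (Int -> Int))  [subst: {-} | 1 pending]
  -> decompose arrow: push (c -> Bool)~(a -> d), b~(Int -> Int)
step 2: unify (c -> Bool) ~ (a -> d)  [subst: {-} | 2 pending]
  -> decompose arrow: push c~a, Bool~d
step 3: unify c ~ a  [subst: {-} | 3 pending]
  bind c := a
step 4: unify Bool ~ d  [subst: {c:=a} | 2 pending]
  bind d := Bool
step 5: unify b ~ (Int -> Int)  [subst: {c:=a, d:=Bool} | 1 pending]
  bind b := (Int -> Int)
step 6: unify (Int -> Int) ~ List a  [subst: {c:=a, d:=Bool, b:=(Int -> Int)} | 0 pending]
  clash: (Int -> Int) vs List a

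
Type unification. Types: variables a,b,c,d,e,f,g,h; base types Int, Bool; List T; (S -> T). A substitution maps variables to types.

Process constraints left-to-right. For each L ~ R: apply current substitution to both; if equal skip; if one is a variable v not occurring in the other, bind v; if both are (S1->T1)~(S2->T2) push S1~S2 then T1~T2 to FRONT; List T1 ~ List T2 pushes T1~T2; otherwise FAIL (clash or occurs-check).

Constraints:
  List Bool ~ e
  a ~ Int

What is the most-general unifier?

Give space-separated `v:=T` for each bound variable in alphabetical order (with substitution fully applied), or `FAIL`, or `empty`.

Answer: a:=Int e:=List Bool

Derivation:
step 1: unify List Bool ~ e  [subst: {-} | 1 pending]
  bind e := List Bool
step 2: unify a ~ Int  [subst: {e:=List Bool} | 0 pending]
  bind a := Int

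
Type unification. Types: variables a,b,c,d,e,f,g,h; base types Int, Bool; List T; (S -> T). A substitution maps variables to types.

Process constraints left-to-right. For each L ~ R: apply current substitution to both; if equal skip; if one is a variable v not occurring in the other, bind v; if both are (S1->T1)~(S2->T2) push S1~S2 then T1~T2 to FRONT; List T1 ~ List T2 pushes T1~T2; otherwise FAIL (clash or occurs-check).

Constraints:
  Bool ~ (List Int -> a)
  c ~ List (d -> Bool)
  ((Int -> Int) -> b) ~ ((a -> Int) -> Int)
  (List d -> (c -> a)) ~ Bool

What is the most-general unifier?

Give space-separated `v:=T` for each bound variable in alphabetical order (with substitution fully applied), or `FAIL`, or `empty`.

Answer: FAIL

Derivation:
step 1: unify Bool ~ (List Int -> a)  [subst: {-} | 3 pending]
  clash: Bool vs (List Int -> a)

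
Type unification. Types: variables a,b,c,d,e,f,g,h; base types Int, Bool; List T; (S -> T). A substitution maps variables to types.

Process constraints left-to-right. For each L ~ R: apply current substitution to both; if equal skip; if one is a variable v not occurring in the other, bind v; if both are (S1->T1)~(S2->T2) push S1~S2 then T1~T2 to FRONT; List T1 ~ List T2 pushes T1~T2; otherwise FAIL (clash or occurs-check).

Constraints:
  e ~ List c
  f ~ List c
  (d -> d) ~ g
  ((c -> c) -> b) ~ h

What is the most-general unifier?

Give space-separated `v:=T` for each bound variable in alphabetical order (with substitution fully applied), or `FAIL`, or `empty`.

Answer: e:=List c f:=List c g:=(d -> d) h:=((c -> c) -> b)

Derivation:
step 1: unify e ~ List c  [subst: {-} | 3 pending]
  bind e := List c
step 2: unify f ~ List c  [subst: {e:=List c} | 2 pending]
  bind f := List c
step 3: unify (d -> d) ~ g  [subst: {e:=List c, f:=List c} | 1 pending]
  bind g := (d -> d)
step 4: unify ((c -> c) -> b) ~ h  [subst: {e:=List c, f:=List c, g:=(d -> d)} | 0 pending]
  bind h := ((c -> c) -> b)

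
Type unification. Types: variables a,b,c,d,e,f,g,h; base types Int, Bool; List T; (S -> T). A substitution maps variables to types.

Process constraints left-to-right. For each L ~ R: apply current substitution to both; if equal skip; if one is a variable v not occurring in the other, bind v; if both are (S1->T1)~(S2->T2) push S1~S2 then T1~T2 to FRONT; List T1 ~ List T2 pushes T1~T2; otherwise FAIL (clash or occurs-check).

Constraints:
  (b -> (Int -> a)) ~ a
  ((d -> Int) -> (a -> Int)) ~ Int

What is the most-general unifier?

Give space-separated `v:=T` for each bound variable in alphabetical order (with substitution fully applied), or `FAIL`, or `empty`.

Answer: FAIL

Derivation:
step 1: unify (b -> (Int -> a)) ~ a  [subst: {-} | 1 pending]
  occurs-check fail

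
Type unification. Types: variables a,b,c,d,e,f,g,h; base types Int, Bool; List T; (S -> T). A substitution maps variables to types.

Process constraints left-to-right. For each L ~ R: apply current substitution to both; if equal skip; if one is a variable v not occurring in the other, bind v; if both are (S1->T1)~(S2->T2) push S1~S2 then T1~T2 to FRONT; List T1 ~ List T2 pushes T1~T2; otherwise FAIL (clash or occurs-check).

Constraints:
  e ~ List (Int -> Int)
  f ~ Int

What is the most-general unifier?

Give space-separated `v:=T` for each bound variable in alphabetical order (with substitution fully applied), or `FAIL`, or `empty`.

Answer: e:=List (Int -> Int) f:=Int

Derivation:
step 1: unify e ~ List (Int -> Int)  [subst: {-} | 1 pending]
  bind e := List (Int -> Int)
step 2: unify f ~ Int  [subst: {e:=List (Int -> Int)} | 0 pending]
  bind f := Int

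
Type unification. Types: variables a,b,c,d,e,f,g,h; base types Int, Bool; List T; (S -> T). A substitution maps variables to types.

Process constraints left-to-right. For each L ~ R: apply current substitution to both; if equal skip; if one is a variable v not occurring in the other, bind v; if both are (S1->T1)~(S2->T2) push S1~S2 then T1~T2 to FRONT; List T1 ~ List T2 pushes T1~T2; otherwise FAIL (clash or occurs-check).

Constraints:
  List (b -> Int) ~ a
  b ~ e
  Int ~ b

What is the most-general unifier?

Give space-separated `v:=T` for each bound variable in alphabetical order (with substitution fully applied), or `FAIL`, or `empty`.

step 1: unify List (b -> Int) ~ a  [subst: {-} | 2 pending]
  bind a := List (b -> Int)
step 2: unify b ~ e  [subst: {a:=List (b -> Int)} | 1 pending]
  bind b := e
step 3: unify Int ~ e  [subst: {a:=List (b -> Int), b:=e} | 0 pending]
  bind e := Int

Answer: a:=List (Int -> Int) b:=Int e:=Int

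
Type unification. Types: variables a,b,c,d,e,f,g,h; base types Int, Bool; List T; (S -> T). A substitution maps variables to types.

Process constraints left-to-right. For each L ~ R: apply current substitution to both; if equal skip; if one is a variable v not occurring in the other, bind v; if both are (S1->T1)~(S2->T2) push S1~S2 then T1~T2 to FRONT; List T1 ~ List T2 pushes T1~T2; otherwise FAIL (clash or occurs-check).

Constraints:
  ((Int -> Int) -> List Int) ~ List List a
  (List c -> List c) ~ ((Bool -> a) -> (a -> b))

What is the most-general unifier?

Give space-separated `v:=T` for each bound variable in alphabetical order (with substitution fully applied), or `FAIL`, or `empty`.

step 1: unify ((Int -> Int) -> List Int) ~ List List a  [subst: {-} | 1 pending]
  clash: ((Int -> Int) -> List Int) vs List List a

Answer: FAIL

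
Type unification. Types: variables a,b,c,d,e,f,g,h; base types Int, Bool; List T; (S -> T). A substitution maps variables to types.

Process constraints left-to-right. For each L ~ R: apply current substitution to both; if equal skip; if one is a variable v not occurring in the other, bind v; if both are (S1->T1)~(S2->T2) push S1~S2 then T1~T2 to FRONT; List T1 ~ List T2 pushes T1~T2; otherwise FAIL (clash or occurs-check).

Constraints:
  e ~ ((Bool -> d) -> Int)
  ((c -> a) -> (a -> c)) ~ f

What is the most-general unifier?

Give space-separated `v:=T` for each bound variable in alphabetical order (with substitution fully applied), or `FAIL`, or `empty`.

Answer: e:=((Bool -> d) -> Int) f:=((c -> a) -> (a -> c))

Derivation:
step 1: unify e ~ ((Bool -> d) -> Int)  [subst: {-} | 1 pending]
  bind e := ((Bool -> d) -> Int)
step 2: unify ((c -> a) -> (a -> c)) ~ f  [subst: {e:=((Bool -> d) -> Int)} | 0 pending]
  bind f := ((c -> a) -> (a -> c))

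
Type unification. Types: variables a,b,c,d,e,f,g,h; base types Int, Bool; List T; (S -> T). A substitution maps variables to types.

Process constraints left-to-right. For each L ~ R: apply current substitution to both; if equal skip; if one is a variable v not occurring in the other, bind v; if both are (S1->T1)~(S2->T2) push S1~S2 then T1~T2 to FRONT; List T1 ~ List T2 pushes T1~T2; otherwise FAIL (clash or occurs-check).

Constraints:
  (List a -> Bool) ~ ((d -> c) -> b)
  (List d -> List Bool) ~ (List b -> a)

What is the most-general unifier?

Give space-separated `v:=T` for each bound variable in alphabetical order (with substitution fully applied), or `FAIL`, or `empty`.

Answer: FAIL

Derivation:
step 1: unify (List a -> Bool) ~ ((d -> c) -> b)  [subst: {-} | 1 pending]
  -> decompose arrow: push List a~(d -> c), Bool~b
step 2: unify List a ~ (d -> c)  [subst: {-} | 2 pending]
  clash: List a vs (d -> c)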